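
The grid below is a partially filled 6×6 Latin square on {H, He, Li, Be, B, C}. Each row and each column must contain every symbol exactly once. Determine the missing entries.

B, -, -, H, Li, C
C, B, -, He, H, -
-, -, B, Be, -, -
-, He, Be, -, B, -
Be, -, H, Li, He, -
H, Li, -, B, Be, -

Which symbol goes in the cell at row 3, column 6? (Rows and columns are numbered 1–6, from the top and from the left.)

Li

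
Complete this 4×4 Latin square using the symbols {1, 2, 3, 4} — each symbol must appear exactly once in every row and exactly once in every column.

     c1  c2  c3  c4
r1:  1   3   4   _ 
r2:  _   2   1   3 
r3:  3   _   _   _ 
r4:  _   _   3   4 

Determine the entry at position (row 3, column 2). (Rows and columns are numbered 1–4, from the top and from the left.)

4

(r1,c4) = 2
(r2,c1) = 4
(r3,c3) = 2
(r3,c4) = 1
(r4,c1) = 2
(r4,c2) = 1
(r3,c2) = 4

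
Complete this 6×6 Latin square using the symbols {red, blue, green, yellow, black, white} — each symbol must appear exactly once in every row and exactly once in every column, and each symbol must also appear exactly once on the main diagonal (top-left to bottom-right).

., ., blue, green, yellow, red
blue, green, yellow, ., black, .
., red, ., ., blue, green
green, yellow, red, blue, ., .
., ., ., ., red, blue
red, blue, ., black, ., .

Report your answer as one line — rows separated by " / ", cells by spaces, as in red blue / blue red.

white black blue green yellow red / blue green yellow red black white / yellow red black white blue green / green yellow red blue white black / black white green yellow red blue / red blue white black green yellow

Cell (r2,c6): row 2 has {blue,green,yellow,black}; column 6 has {red,blue,green} → white.
Cell (r4,c5): row 4 has {red,blue,green,yellow}; column 5 has {red,blue,yellow,black} → white.
Cell (r4,c6): row 4 has {red,blue,green,yellow,white}; column 6 has {red,blue,green,white} → black.
Cell (r6,c5): row 6 has {red,blue,black}; column 5 has {red,blue,yellow,black,white} → green.
Cell (r6,c6): row 6 has {red,blue,green,black}; column 6 has {red,blue,green,black,white}; the diagonal has {red,blue,green} → yellow.
Cell (r2,c4): row 2 has {blue,green,yellow,black,white}; column 4 has {blue,green,black} → red.
Cell (r6,c3): row 6 has {red,blue,green,yellow,black}; column 3 has {red,blue,yellow} → white.
Cell (r3,c3): row 3 has {red,blue,green}; column 3 has {red,blue,yellow,white}; the diagonal has {red,blue,green,yellow} → black.
Cell (r5,c3): row 5 has {red,blue}; column 3 has {red,blue,yellow,black,white} → green.
Cell (r1,c1): row 1 has {red,blue,green,yellow}; column 1 has {red,blue,green}; the diagonal has {red,blue,green,yellow,black} → white.
Cell (r1,c2): row 1 has {red,blue,green,yellow,white}; column 2 has {red,blue,green,yellow} → black.
Cell (r3,c1): row 3 has {red,blue,green,black}; column 1 has {red,blue,green,white} → yellow.
Cell (r3,c4): row 3 has {red,blue,green,yellow,black}; column 4 has {red,blue,green,black} → white.
Cell (r5,c1): row 5 has {red,blue,green}; column 1 has {red,blue,green,yellow,white} → black.
Cell (r5,c2): row 5 has {red,blue,green,black}; column 2 has {red,blue,green,yellow,black} → white.
Cell (r5,c4): row 5 has {red,blue,green,black,white}; column 4 has {red,blue,green,black,white} → yellow.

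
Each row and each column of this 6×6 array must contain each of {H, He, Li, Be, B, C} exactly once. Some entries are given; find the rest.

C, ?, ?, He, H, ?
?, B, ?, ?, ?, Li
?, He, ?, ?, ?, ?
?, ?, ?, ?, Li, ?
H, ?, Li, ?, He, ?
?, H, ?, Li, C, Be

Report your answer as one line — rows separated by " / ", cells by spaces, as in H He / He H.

(r1,c6) = B
(r2,c5) = Be
(r3,c5) = B
(r5,c6) = C
(r1,c3) = Be
(r2,c1) = He
(r3,c6) = H
(r4,c6) = He
(r5,c2) = Be
(r5,c4) = B
(r6,c1) = B
(r6,c3) = He
(r1,c2) = Li
(r3,c3) = C
(r3,c4) = Be
(r4,c1) = Be
(r4,c2) = C
(r4,c4) = H
(r2,c3) = H
(r2,c4) = C
(r3,c1) = Li
(r4,c3) = B

C Li Be He H B / He B H C Be Li / Li He C Be B H / Be C B H Li He / H Be Li B He C / B H He Li C Be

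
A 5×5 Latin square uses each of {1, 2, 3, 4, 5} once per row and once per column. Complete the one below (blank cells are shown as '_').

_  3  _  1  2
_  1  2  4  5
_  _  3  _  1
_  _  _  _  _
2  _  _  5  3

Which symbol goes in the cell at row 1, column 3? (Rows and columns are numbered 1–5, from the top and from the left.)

4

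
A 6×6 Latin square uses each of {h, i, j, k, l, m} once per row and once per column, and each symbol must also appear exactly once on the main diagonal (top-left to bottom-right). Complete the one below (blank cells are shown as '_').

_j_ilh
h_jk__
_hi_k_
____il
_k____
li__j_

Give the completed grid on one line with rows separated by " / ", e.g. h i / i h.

m j k i l h / h l j k m i / j h i l k m / k m h j i l / i k l m h j / l i m h j k

At row 2, column 5: row 2 has {h,j,k}; column 5 has {i,j,k,l}; that leaves m.
At row 2, column 6: row 2 has {h,j,k,m}; column 6 has {h,l}; that leaves i.
At row 4, column 2: row 4 has {i,l}; column 2 has {h,i,j,k}; that leaves m.
At row 5, column 5: row 5 has {k}; column 5 has {i,j,k,l,m}; the diagonal has {i}; that leaves h.
At row 2, column 2: row 2 has {h,i,j,k,m}; column 2 has {h,i,j,k,m}; the diagonal has {h,i}; that leaves l.
At row 4, column 4: row 4 has {i,l,m}; column 4 has {i,k}; the diagonal has {h,i,l}; that leaves j.
At row 4, column 1: row 4 has {i,j,l,m}; column 1 has {h,l}; that leaves k.
At row 4, column 3: row 4 has {i,j,k,l,m}; column 3 has {i,j}; that leaves h.
At row 1, column 1: row 1 has {h,i,j,l}; column 1 has {h,k,l}; the diagonal has {h,i,j,l}; that leaves m.
At row 1, column 3: row 1 has {h,i,j,l,m}; column 3 has {h,i,j}; that leaves k.
At row 3, column 1: row 3 has {h,i,k}; column 1 has {h,k,l,m}; that leaves j.
At row 3, column 6: row 3 has {h,i,j,k}; column 6 has {h,i,l}; that leaves m.
At row 5, column 1: row 5 has {h,k}; column 1 has {h,j,k,l,m}; that leaves i.
At row 5, column 6: row 5 has {h,i,k}; column 6 has {h,i,l,m}; that leaves j.
At row 6, column 3: row 6 has {i,j,l}; column 3 has {h,i,j,k}; that leaves m.
At row 6, column 4: row 6 has {i,j,l,m}; column 4 has {i,j,k}; that leaves h.
At row 6, column 6: row 6 has {h,i,j,l,m}; column 6 has {h,i,j,l,m}; the diagonal has {h,i,j,l,m}; that leaves k.
At row 3, column 4: row 3 has {h,i,j,k,m}; column 4 has {h,i,j,k}; that leaves l.
At row 5, column 3: row 5 has {h,i,j,k}; column 3 has {h,i,j,k,m}; that leaves l.
At row 5, column 4: row 5 has {h,i,j,k,l}; column 4 has {h,i,j,k,l}; that leaves m.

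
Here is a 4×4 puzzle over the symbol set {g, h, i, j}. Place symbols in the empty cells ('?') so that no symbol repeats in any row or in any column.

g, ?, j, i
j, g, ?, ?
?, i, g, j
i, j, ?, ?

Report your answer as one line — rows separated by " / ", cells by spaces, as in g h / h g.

g h j i / j g i h / h i g j / i j h g

At row 1, column 2: row 1 has {g,i,j}; column 2 has {g,i,j}; that leaves h.
At row 2, column 4: row 2 has {g,j}; column 4 has {i,j}; that leaves h.
At row 3, column 1: row 3 has {g,i,j}; column 1 has {g,i,j}; that leaves h.
At row 4, column 3: row 4 has {i,j}; column 3 has {g,j}; that leaves h.
At row 4, column 4: row 4 has {h,i,j}; column 4 has {h,i,j}; that leaves g.
At row 2, column 3: row 2 has {g,h,j}; column 3 has {g,h,j}; that leaves i.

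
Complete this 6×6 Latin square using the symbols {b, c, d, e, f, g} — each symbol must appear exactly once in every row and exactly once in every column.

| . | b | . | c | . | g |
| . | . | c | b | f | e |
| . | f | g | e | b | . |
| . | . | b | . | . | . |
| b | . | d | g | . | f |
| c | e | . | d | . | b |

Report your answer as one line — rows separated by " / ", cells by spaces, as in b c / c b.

(r3,c1) = d
(r3,c6) = c
(r4,c4) = f
(r4,c6) = d
(r5,c2) = c
(r5,c5) = e
(r6,c3) = f
(r6,c5) = g
(r1,c3) = e
(r1,c5) = d
(r2,c1) = g
(r2,c2) = d
(r4,c1) = e
(r4,c2) = g
(r4,c5) = c
(r1,c1) = f

f b e c d g / g d c b f e / d f g e b c / e g b f c d / b c d g e f / c e f d g b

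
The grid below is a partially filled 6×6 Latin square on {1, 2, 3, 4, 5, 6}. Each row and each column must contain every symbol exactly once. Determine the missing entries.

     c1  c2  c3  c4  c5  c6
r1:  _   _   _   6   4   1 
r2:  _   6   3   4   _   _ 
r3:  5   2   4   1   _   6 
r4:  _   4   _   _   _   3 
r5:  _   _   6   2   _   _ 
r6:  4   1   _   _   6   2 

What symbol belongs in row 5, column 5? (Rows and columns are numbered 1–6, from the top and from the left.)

5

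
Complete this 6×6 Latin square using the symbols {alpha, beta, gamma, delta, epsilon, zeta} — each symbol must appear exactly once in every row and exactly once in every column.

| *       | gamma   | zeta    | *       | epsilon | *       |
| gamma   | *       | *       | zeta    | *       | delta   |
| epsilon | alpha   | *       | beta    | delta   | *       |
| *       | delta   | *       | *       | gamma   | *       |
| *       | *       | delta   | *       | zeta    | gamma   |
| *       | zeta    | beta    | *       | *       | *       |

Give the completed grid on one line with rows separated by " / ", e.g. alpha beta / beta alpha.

beta gamma zeta delta epsilon alpha / gamma epsilon alpha zeta beta delta / epsilon alpha gamma beta delta zeta / zeta delta epsilon alpha gamma beta / alpha beta delta epsilon zeta gamma / delta zeta beta gamma alpha epsilon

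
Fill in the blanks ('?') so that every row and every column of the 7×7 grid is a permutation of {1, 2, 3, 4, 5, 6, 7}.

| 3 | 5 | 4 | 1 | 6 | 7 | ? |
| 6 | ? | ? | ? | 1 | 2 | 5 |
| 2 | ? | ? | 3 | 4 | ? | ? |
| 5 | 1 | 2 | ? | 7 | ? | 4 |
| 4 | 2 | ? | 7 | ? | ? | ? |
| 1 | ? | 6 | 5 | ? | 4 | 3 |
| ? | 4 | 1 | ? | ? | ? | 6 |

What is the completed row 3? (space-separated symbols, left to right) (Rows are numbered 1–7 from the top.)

row 1 has {1,3,4,5,6,7}; column 7 has {3,4,5,6} — only 2 is left for (r1,c7).
row 2 has {1,2,5,6}; column 4 has {1,3,5,7} — only 4 is left for (r2,c4).
row 4 has {1,2,4,5,7}; column 4 has {1,3,4,5,7} — only 6 is left for (r4,c4).
row 4 has {1,2,4,5,6,7}; column 6 has {2,4,7} — only 3 is left for (r4,c6).
row 5 has {2,4,7}; column 7 has {2,3,4,5,6} — only 1 is left for (r5,c7).
row 6 has {1,3,4,5,6}; column 2 has {1,2,4,5} — only 7 is left for (r6,c2).
row 6 has {1,3,4,5,6,7}; column 5 has {1,4,6,7} — only 2 is left for (r6,c5).
row 7 has {1,4,6}; column 1 has {1,2,3,4,5,6} — only 7 is left for (r7,c1).
row 7 has {1,4,6,7}; column 4 has {1,3,4,5,6,7} — only 2 is left for (r7,c4).
row 7 has {1,2,4,6,7}; column 6 has {2,3,4,7} — only 5 is left for (r7,c6).
row 2 has {1,2,4,5,6}; column 2 has {1,2,4,5,7} — only 3 is left for (r2,c2).
row 2 has {1,2,3,4,5,6}; column 3 has {1,2,4,6} — only 7 is left for (r2,c3).
row 3 has {2,3,4}; column 2 has {1,2,3,4,5,7} — only 6 is left for (r3,c2).
row 3 has {2,3,4,6}; column 3 has {1,2,4,6,7} — only 5 is left for (r3,c3).
row 3 has {2,3,4,5,6}; column 6 has {2,3,4,5,7} — only 1 is left for (r3,c6).
row 3 has {1,2,3,4,5,6}; column 7 has {1,2,3,4,5,6} — only 7 is left for (r3,c7).

2 6 5 3 4 1 7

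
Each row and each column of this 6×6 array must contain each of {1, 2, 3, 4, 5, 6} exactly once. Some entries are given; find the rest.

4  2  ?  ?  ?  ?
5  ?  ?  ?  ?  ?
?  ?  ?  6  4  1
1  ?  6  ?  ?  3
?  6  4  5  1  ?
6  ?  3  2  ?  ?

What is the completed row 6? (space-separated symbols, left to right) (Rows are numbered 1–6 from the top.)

(r4,c4): row 4 has {1,3,6}; column 4 has {2,5,6}, so it must be 4.
(r5,c6): row 5 has {1,4,5,6}; column 6 has {1,3}, so it must be 2.
(r6,c5): row 6 has {2,3,6}; column 5 has {1,4}, so it must be 5.
(r6,c6): row 6 has {2,3,5,6}; column 6 has {1,2,3}, so it must be 4.
(r2,c6): row 2 has {5}; column 6 has {1,2,3,4}, so it must be 6.
(r4,c2): row 4 has {1,3,4,6}; column 2 has {2,6}, so it must be 5.
(r4,c5): row 4 has {1,3,4,5,6}; column 5 has {1,4,5}, so it must be 2.
(r5,c1): row 5 has {1,2,4,5,6}; column 1 has {1,4,5,6}, so it must be 3.
(r6,c2): row 6 has {2,3,4,5,6}; column 2 has {2,5,6}, so it must be 1.

6 1 3 2 5 4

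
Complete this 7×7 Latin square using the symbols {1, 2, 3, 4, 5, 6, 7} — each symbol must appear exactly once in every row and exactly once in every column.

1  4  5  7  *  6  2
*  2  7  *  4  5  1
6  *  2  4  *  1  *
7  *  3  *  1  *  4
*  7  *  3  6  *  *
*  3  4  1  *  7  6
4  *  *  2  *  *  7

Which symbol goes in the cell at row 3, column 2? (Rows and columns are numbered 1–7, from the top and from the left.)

5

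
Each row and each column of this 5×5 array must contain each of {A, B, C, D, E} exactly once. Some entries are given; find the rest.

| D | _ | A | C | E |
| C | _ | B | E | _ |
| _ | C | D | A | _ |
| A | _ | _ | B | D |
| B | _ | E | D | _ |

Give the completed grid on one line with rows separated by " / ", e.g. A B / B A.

(r1,c2): row 1 has {A,C,D,E}; column 2 has {C}, so it must be B.
(r2,c5): row 2 has {B,C,E}; column 5 has {D,E}, so it must be A.
(r3,c1): row 3 has {A,C,D}; column 1 has {A,B,C,D}, so it must be E.
(r3,c5): row 3 has {A,C,D,E}; column 5 has {A,D,E}, so it must be B.
(r4,c2): row 4 has {A,B,D}; column 2 has {B,C}, so it must be E.
(r4,c3): row 4 has {A,B,D,E}; column 3 has {A,B,D,E}, so it must be C.
(r5,c2): row 5 has {B,D,E}; column 2 has {B,C,E}, so it must be A.
(r5,c5): row 5 has {A,B,D,E}; column 5 has {A,B,D,E}, so it must be C.
(r2,c2): row 2 has {A,B,C,E}; column 2 has {A,B,C,E}, so it must be D.

D B A C E / C D B E A / E C D A B / A E C B D / B A E D C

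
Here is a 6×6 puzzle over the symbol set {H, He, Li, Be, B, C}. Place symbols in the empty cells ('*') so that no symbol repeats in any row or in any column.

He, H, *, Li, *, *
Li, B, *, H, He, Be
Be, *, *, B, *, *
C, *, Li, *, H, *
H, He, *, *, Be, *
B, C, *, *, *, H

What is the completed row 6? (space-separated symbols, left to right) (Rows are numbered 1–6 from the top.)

B C He Be Li H

Cell (r2,c3): row 2 has {H,He,Li,Be,B}; column 3 has {Li} → C.
Cell (r3,c2): row 3 has {Be,B}; column 2 has {H,He,B,C} → Li.
Cell (r3,c5): row 3 has {Li,Be,B}; column 5 has {H,He,Be} → C.
Cell (r3,c6): row 3 has {Li,Be,B,C}; column 6 has {H,Be} → He.
Cell (r4,c2): row 4 has {H,Li,C}; column 2 has {H,He,Li,B,C} → Be.
Cell (r4,c4): row 4 has {H,Li,Be,C}; column 4 has {H,Li,B} → He.
Cell (r4,c6): row 4 has {H,He,Li,Be,C}; column 6 has {H,He,Be} → B.
Cell (r5,c3): row 5 has {H,He,Be}; column 3 has {Li,C} → B.
Cell (r5,c4): row 5 has {H,He,Be,B}; column 4 has {H,He,Li,B} → C.
Cell (r5,c6): row 5 has {H,He,Be,B,C}; column 6 has {H,He,Be,B} → Li.
Cell (r6,c4): row 6 has {H,B,C}; column 4 has {H,He,Li,B,C} → Be.
Cell (r6,c5): row 6 has {H,Be,B,C}; column 5 has {H,He,Be,C} → Li.
Cell (r1,c3): row 1 has {H,He,Li}; column 3 has {Li,B,C} → Be.
Cell (r1,c5): row 1 has {H,He,Li,Be}; column 5 has {H,He,Li,Be,C} → B.
Cell (r1,c6): row 1 has {H,He,Li,Be,B}; column 6 has {H,He,Li,Be,B} → C.
Cell (r3,c3): row 3 has {He,Li,Be,B,C}; column 3 has {Li,Be,B,C} → H.
Cell (r6,c3): row 6 has {H,Li,Be,B,C}; column 3 has {H,Li,Be,B,C} → He.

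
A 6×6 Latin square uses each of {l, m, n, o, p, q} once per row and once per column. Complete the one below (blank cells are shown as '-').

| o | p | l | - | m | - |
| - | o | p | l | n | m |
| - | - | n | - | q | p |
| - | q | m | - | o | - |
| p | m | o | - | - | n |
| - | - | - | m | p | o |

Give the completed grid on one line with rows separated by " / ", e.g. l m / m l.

o p l n m q / q o p l n m / m l n o q p / n q m p o l / p m o q l n / l n q m p o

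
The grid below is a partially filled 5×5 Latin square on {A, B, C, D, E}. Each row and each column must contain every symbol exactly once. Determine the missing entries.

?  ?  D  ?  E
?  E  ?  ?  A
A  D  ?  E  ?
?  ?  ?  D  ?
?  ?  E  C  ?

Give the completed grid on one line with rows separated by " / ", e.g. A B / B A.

C B D A E / D E C B A / A D B E C / E C A D B / B A E C D

(r2,c4) = B
(r1,c4) = A
(r2,c3) = C
(r3,c3) = B
(r3,c5) = C
(r4,c3) = A
(r4,c5) = B
(r5,c5) = D
(r2,c1) = D
(r4,c2) = C
(r5,c1) = B
(r5,c2) = A
(r1,c1) = C
(r1,c2) = B
(r4,c1) = E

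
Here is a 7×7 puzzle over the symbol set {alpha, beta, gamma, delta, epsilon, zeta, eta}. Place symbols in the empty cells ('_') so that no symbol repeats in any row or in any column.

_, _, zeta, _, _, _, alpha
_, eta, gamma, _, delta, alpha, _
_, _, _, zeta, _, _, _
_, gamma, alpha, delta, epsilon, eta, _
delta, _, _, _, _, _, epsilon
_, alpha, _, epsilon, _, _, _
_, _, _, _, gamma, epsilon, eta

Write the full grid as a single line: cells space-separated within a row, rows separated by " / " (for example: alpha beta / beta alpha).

gamma epsilon zeta eta beta delta alpha / epsilon eta gamma beta delta alpha zeta / alpha delta epsilon zeta eta beta gamma / zeta gamma alpha delta epsilon eta beta / delta beta eta gamma alpha zeta epsilon / eta alpha beta epsilon zeta gamma delta / beta zeta delta alpha gamma epsilon eta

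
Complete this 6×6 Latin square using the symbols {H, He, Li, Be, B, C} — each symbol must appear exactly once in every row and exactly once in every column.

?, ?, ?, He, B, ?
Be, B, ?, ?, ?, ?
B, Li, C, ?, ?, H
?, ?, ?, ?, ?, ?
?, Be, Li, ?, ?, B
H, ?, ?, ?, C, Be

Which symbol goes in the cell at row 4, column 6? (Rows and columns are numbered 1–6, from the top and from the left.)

He

(r3,c4): row 3 has {H,Li,B,C}; column 4 has {He}, so it must be Be.
(r3,c5): row 3 has {H,Li,Be,B,C}; column 5 has {B,C}, so it must be He.
(r5,c5): row 5 has {Li,Be,B}; column 5 has {He,B,C}, so it must be H.
(r6,c2): row 6 has {H,Be,C}; column 2 has {Li,Be,B}, so it must be He.
(r6,c3): row 6 has {H,He,Be,C}; column 3 has {Li,C}, so it must be B.
(r6,c4): row 6 has {H,He,Be,B,C}; column 4 has {He,Be}, so it must be Li.
(r2,c5): row 2 has {Be,B}; column 5 has {H,He,B,C}, so it must be Li.
(r4,c5): row 4 is empty so far; column 5 has {H,He,Li,B,C}, so it must be Be.
(r5,c4): row 5 has {H,Li,Be,B}; column 4 has {He,Li,Be}, so it must be C.
(r2,c4): row 2 has {Li,Be,B}; column 4 has {He,Li,Be,C}, so it must be H.
(r4,c4): row 4 has {Be}; column 4 has {H,He,Li,Be,C}, so it must be B.
(r5,c1): row 5 has {H,Li,Be,B,C}; column 1 has {H,Be,B}, so it must be He.
(r2,c3): row 2 has {H,Li,Be,B}; column 3 has {Li,B,C}, so it must be He.
(r2,c6): row 2 has {H,He,Li,Be,B}; column 6 has {H,Be,B}, so it must be C.
(r4,c3): row 4 has {Be,B}; column 3 has {He,Li,B,C}, so it must be H.
(r1,c3): row 1 has {He,B}; column 3 has {H,He,Li,B,C}, so it must be Be.
(r1,c6): row 1 has {He,Be,B}; column 6 has {H,Be,B,C}, so it must be Li.
(r4,c2): row 4 has {H,Be,B}; column 2 has {He,Li,Be,B}, so it must be C.
(r4,c6): row 4 has {H,Be,B,C}; column 6 has {H,Li,Be,B,C}, so it must be He.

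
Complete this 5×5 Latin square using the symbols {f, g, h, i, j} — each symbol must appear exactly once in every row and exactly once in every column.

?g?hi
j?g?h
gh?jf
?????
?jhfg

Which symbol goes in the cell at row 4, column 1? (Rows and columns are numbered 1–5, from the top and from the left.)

row 1 has {g,h,i}; column 1 has {g,j} — only f is left for (r1,c1).
row 1 has {f,g,h,i}; column 3 has {g,h} — only j is left for (r1,c3).
row 2 has {g,h,j}; column 4 has {f,h,j} — only i is left for (r2,c4).
row 3 has {f,g,h,j}; column 3 has {g,h,j} — only i is left for (r3,c3).
row 4 is empty so far; column 3 has {g,h,i,j} — only f is left for (r4,c3).
row 4 has {f}; column 4 has {f,h,i,j} — only g is left for (r4,c4).
row 4 has {f,g}; column 5 has {f,g,h,i} — only j is left for (r4,c5).
row 5 has {f,g,h,j}; column 1 has {f,g,j} — only i is left for (r5,c1).
row 2 has {g,h,i,j}; column 2 has {g,h,j} — only f is left for (r2,c2).
row 4 has {f,g,j}; column 1 has {f,g,i,j} — only h is left for (r4,c1).

h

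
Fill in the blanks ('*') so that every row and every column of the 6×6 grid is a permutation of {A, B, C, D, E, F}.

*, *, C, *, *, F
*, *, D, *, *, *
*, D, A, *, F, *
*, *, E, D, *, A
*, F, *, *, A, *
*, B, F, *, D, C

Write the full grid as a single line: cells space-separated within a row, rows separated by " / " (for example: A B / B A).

D A C B E F / A E D F C B / B D A C F E / F C E D B A / C F B E A D / E B F A D C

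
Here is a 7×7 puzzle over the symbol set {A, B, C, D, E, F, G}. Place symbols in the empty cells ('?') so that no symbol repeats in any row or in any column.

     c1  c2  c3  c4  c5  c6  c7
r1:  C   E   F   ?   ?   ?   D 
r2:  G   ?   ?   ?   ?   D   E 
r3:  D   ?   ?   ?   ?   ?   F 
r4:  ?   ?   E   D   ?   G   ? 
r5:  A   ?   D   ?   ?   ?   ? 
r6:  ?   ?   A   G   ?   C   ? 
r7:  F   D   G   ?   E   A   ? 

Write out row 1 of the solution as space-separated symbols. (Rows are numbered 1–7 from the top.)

C E F A G B D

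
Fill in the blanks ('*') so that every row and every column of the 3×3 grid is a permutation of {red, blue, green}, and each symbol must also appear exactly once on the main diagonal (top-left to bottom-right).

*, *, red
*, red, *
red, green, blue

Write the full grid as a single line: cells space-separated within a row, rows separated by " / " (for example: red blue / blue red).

green blue red / blue red green / red green blue

At row 1, column 1: row 1 has {red}; column 1 has {red}; the diagonal has {red,blue}; that leaves green.
At row 1, column 2: row 1 has {red,green}; column 2 has {red,green}; that leaves blue.
At row 2, column 1: row 2 has {red}; column 1 has {red,green}; that leaves blue.
At row 2, column 3: row 2 has {red,blue}; column 3 has {red,blue}; that leaves green.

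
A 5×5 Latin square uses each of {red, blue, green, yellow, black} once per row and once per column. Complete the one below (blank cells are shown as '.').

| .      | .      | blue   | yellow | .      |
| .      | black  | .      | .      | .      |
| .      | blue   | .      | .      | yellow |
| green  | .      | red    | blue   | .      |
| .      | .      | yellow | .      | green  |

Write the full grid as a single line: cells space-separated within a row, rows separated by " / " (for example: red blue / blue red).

black green blue yellow red / yellow black green red blue / red blue black green yellow / green yellow red blue black / blue red yellow black green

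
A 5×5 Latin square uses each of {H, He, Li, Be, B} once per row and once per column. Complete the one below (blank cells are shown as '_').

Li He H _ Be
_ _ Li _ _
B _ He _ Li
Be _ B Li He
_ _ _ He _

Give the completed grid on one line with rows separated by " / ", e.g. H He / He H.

Li He H B Be / He B Li Be H / B Be He H Li / Be H B Li He / H Li Be He B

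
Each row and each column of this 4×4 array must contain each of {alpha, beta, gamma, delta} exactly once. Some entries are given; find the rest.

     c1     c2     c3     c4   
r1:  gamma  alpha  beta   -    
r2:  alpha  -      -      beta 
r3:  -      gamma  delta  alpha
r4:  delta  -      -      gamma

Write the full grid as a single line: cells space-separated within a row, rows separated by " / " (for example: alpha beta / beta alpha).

At row 1, column 4: row 1 has {alpha,beta,gamma}; column 4 has {alpha,beta,gamma}; that leaves delta.
At row 2, column 2: row 2 has {alpha,beta}; column 2 has {alpha,gamma}; that leaves delta.
At row 2, column 3: row 2 has {alpha,beta,delta}; column 3 has {beta,delta}; that leaves gamma.
At row 3, column 1: row 3 has {alpha,gamma,delta}; column 1 has {alpha,gamma,delta}; that leaves beta.
At row 4, column 2: row 4 has {gamma,delta}; column 2 has {alpha,gamma,delta}; that leaves beta.
At row 4, column 3: row 4 has {beta,gamma,delta}; column 3 has {beta,gamma,delta}; that leaves alpha.

gamma alpha beta delta / alpha delta gamma beta / beta gamma delta alpha / delta beta alpha gamma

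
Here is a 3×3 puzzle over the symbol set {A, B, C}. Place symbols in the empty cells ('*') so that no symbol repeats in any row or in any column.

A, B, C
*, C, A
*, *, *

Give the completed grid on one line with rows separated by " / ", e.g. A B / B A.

A B C / B C A / C A B

Cell (r2,c1): row 2 has {A,C}; column 1 has {A} → B.
Cell (r3,c1): row 3 is empty so far; column 1 has {A,B} → C.
Cell (r3,c2): row 3 has {C}; column 2 has {B,C} → A.
Cell (r3,c3): row 3 has {A,C}; column 3 has {A,C} → B.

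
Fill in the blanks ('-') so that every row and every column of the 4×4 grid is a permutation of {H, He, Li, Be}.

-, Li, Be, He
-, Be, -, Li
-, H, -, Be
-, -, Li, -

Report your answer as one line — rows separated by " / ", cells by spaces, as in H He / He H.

H Li Be He / He Be H Li / Li H He Be / Be He Li H

At row 1, column 1: row 1 has {He,Li,Be}; column 1 is empty so far; that leaves H.
At row 2, column 1: row 2 has {Li,Be}; column 1 has {H}; that leaves He.
At row 2, column 3: row 2 has {He,Li,Be}; column 3 has {Li,Be}; that leaves H.
At row 3, column 1: row 3 has {H,Be}; column 1 has {H,He}; that leaves Li.
At row 3, column 3: row 3 has {H,Li,Be}; column 3 has {H,Li,Be}; that leaves He.
At row 4, column 1: row 4 has {Li}; column 1 has {H,He,Li}; that leaves Be.
At row 4, column 2: row 4 has {Li,Be}; column 2 has {H,Li,Be}; that leaves He.
At row 4, column 4: row 4 has {He,Li,Be}; column 4 has {He,Li,Be}; that leaves H.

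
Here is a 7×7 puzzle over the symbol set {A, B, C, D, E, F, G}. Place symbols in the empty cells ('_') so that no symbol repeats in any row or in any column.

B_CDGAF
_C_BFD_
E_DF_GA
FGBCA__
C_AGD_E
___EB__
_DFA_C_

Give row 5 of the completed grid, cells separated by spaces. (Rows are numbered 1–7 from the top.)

(r1,c2) = E
(r2,c7) = G
(r3,c2) = B
(r3,c5) = C
(r4,c6) = E
(r4,c7) = D
(r5,c2) = F
(r5,c6) = B

C F A G D B E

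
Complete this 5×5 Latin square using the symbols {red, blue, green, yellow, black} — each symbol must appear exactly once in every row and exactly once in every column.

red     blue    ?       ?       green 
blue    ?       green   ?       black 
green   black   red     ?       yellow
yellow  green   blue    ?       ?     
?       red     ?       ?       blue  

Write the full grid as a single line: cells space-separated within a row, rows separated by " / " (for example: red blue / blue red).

(r2,c2): row 2 has {blue,green,black}; column 2 has {red,blue,green,black}, so it must be yellow.
(r2,c4): row 2 has {blue,green,yellow,black}; column 4 is empty so far, so it must be red.
(r3,c4): row 3 has {red,green,yellow,black}; column 4 has {red}, so it must be blue.
(r4,c4): row 4 has {blue,green,yellow}; column 4 has {red,blue}, so it must be black.
(r4,c5): row 4 has {blue,green,yellow,black}; column 5 has {blue,green,yellow,black}, so it must be red.
(r5,c1): row 5 has {red,blue}; column 1 has {red,blue,green,yellow}, so it must be black.
(r5,c3): row 5 has {red,blue,black}; column 3 has {red,blue,green}, so it must be yellow.
(r5,c4): row 5 has {red,blue,yellow,black}; column 4 has {red,blue,black}, so it must be green.
(r1,c3): row 1 has {red,blue,green}; column 3 has {red,blue,green,yellow}, so it must be black.
(r1,c4): row 1 has {red,blue,green,black}; column 4 has {red,blue,green,black}, so it must be yellow.

red blue black yellow green / blue yellow green red black / green black red blue yellow / yellow green blue black red / black red yellow green blue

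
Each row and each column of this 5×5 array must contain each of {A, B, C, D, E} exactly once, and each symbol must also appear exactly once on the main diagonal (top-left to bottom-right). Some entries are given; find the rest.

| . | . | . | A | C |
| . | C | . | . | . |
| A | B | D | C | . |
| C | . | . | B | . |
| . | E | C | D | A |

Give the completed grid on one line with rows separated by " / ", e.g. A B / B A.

E D B A C / D C A E B / A B D C E / C A E B D / B E C D A

(r1,c1) = E
(r1,c2) = D
(r1,c3) = B
(r2,c4) = E
(r3,c5) = E
(r4,c2) = A
(r4,c3) = E
(r4,c5) = D
(r5,c1) = B
(r2,c1) = D
(r2,c3) = A
(r2,c5) = B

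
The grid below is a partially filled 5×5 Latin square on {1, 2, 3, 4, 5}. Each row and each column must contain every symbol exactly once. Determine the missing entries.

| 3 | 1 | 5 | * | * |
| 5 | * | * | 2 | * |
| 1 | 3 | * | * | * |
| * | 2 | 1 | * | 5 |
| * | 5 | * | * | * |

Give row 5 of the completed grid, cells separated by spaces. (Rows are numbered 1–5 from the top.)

2 5 4 1 3

(r1,c4) = 4
(r1,c5) = 2
(r2,c2) = 4
(r2,c3) = 3
(r2,c5) = 1
(r3,c4) = 5
(r3,c5) = 4
(r4,c1) = 4
(r4,c4) = 3
(r5,c1) = 2
(r5,c3) = 4
(r5,c4) = 1
(r5,c5) = 3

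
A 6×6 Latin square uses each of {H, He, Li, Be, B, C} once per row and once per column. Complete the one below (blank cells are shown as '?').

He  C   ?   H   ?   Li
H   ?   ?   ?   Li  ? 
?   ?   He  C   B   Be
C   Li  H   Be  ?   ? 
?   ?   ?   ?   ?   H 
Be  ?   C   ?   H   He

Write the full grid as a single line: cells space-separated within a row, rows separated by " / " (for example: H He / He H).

He C B H Be Li / H He Be B Li C / Li H He C B Be / C Li H Be He B / B Be Li He C H / Be B C Li H He

(r1,c5): row 1 has {H,He,Li,C}; column 5 has {H,Li,B}, so it must be Be.
(r3,c1): row 3 has {He,Be,B,C}; column 1 has {H,He,Be,C}, so it must be Li.
(r3,c2): row 3 has {He,Li,Be,B,C}; column 2 has {Li,C}, so it must be H.
(r4,c5): row 4 has {H,Li,Be,C}; column 5 has {H,Li,Be,B}, so it must be He.
(r4,c6): row 4 has {H,He,Li,Be,C}; column 6 has {H,He,Li,Be}, so it must be B.
(r5,c1): row 5 has {H}; column 1 has {H,He,Li,Be,C}, so it must be B.
(r5,c5): row 5 has {H,B}; column 5 has {H,He,Li,Be,B}, so it must be C.
(r6,c2): row 6 has {H,He,Be,C}; column 2 has {H,Li,C}, so it must be B.
(r6,c4): row 6 has {H,He,Be,B,C}; column 4 has {H,Be,C}, so it must be Li.
(r1,c3): row 1 has {H,He,Li,Be,C}; column 3 has {H,He,C}, so it must be B.
(r2,c3): row 2 has {H,Li}; column 3 has {H,He,B,C}, so it must be Be.
(r2,c6): row 2 has {H,Li,Be}; column 6 has {H,He,Li,Be,B}, so it must be C.
(r5,c3): row 5 has {H,B,C}; column 3 has {H,He,Be,B,C}, so it must be Li.
(r5,c4): row 5 has {H,Li,B,C}; column 4 has {H,Li,Be,C}, so it must be He.
(r2,c2): row 2 has {H,Li,Be,C}; column 2 has {H,Li,B,C}, so it must be He.
(r2,c4): row 2 has {H,He,Li,Be,C}; column 4 has {H,He,Li,Be,C}, so it must be B.
(r5,c2): row 5 has {H,He,Li,B,C}; column 2 has {H,He,Li,B,C}, so it must be Be.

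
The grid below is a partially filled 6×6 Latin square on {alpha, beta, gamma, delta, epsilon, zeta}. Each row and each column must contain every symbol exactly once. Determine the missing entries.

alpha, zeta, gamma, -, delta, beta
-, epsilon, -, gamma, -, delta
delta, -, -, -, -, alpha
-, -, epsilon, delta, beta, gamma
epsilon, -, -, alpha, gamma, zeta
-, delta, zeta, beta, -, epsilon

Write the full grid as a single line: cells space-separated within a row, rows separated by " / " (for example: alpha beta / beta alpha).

At row 1, column 4: row 1 has {alpha,beta,gamma,delta,zeta}; column 4 has {alpha,beta,gamma,delta}; that leaves epsilon.
At row 3, column 3: row 3 has {alpha,delta}; column 3 has {gamma,epsilon,zeta}; that leaves beta.
At row 3, column 4: row 3 has {alpha,beta,delta}; column 4 has {alpha,beta,gamma,delta,epsilon}; that leaves zeta.
At row 3, column 5: row 3 has {alpha,beta,delta,zeta}; column 5 has {beta,gamma,delta}; that leaves epsilon.
At row 4, column 1: row 4 has {beta,gamma,delta,epsilon}; column 1 has {alpha,delta,epsilon}; that leaves zeta.
At row 4, column 2: row 4 has {beta,gamma,delta,epsilon,zeta}; column 2 has {delta,epsilon,zeta}; that leaves alpha.
At row 5, column 2: row 5 has {alpha,gamma,epsilon,zeta}; column 2 has {alpha,delta,epsilon,zeta}; that leaves beta.
At row 5, column 3: row 5 has {alpha,beta,gamma,epsilon,zeta}; column 3 has {beta,gamma,epsilon,zeta}; that leaves delta.
At row 6, column 1: row 6 has {beta,delta,epsilon,zeta}; column 1 has {alpha,delta,epsilon,zeta}; that leaves gamma.
At row 6, column 5: row 6 has {beta,gamma,delta,epsilon,zeta}; column 5 has {beta,gamma,delta,epsilon}; that leaves alpha.
At row 2, column 1: row 2 has {gamma,delta,epsilon}; column 1 has {alpha,gamma,delta,epsilon,zeta}; that leaves beta.
At row 2, column 3: row 2 has {beta,gamma,delta,epsilon}; column 3 has {beta,gamma,delta,epsilon,zeta}; that leaves alpha.
At row 2, column 5: row 2 has {alpha,beta,gamma,delta,epsilon}; column 5 has {alpha,beta,gamma,delta,epsilon}; that leaves zeta.
At row 3, column 2: row 3 has {alpha,beta,delta,epsilon,zeta}; column 2 has {alpha,beta,delta,epsilon,zeta}; that leaves gamma.

alpha zeta gamma epsilon delta beta / beta epsilon alpha gamma zeta delta / delta gamma beta zeta epsilon alpha / zeta alpha epsilon delta beta gamma / epsilon beta delta alpha gamma zeta / gamma delta zeta beta alpha epsilon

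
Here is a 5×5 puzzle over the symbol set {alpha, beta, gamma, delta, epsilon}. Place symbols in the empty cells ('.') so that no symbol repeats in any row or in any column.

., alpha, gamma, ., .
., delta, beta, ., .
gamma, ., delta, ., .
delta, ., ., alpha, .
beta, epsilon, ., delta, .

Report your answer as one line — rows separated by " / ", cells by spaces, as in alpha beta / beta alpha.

epsilon alpha gamma beta delta / alpha delta beta gamma epsilon / gamma beta delta epsilon alpha / delta gamma epsilon alpha beta / beta epsilon alpha delta gamma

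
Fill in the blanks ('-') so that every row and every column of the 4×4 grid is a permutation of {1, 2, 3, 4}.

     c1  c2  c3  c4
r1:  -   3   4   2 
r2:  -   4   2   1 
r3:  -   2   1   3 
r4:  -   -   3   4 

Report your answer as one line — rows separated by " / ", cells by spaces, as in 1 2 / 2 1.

Cell (r1,c1): row 1 has {2,3,4}; column 1 is empty so far → 1.
Cell (r2,c1): row 2 has {1,2,4}; column 1 has {1} → 3.
Cell (r3,c1): row 3 has {1,2,3}; column 1 has {1,3} → 4.
Cell (r4,c1): row 4 has {3,4}; column 1 has {1,3,4} → 2.
Cell (r4,c2): row 4 has {2,3,4}; column 2 has {2,3,4} → 1.

1 3 4 2 / 3 4 2 1 / 4 2 1 3 / 2 1 3 4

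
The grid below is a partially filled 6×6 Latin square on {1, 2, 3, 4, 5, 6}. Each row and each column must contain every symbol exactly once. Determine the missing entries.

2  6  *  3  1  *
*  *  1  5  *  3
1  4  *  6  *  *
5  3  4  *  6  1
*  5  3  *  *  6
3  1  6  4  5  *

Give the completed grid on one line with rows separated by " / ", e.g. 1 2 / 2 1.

2 6 5 3 1 4 / 6 2 1 5 4 3 / 1 4 2 6 3 5 / 5 3 4 2 6 1 / 4 5 3 1 2 6 / 3 1 6 4 5 2

Cell (r1,c3): row 1 has {1,2,3,6}; column 3 has {1,3,4,6} → 5.
Cell (r1,c6): row 1 has {1,2,3,5,6}; column 6 has {1,3,6} → 4.
Cell (r2,c2): row 2 has {1,3,5}; column 2 has {1,3,4,5,6} → 2.
Cell (r2,c5): row 2 has {1,2,3,5}; column 5 has {1,5,6} → 4.
Cell (r3,c3): row 3 has {1,4,6}; column 3 has {1,3,4,5,6} → 2.
Cell (r3,c5): row 3 has {1,2,4,6}; column 5 has {1,4,5,6} → 3.
Cell (r3,c6): row 3 has {1,2,3,4,6}; column 6 has {1,3,4,6} → 5.
Cell (r4,c4): row 4 has {1,3,4,5,6}; column 4 has {3,4,5,6} → 2.
Cell (r5,c1): row 5 has {3,5,6}; column 1 has {1,2,3,5} → 4.
Cell (r5,c4): row 5 has {3,4,5,6}; column 4 has {2,3,4,5,6} → 1.
Cell (r5,c5): row 5 has {1,3,4,5,6}; column 5 has {1,3,4,5,6} → 2.
Cell (r6,c6): row 6 has {1,3,4,5,6}; column 6 has {1,3,4,5,6} → 2.
Cell (r2,c1): row 2 has {1,2,3,4,5}; column 1 has {1,2,3,4,5} → 6.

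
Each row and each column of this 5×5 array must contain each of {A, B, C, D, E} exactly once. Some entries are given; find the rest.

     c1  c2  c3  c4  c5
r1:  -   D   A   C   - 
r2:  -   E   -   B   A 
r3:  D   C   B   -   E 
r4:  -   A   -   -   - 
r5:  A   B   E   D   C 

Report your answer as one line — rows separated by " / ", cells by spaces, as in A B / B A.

E D A C B / C E D B A / D C B A E / B A C E D / A B E D C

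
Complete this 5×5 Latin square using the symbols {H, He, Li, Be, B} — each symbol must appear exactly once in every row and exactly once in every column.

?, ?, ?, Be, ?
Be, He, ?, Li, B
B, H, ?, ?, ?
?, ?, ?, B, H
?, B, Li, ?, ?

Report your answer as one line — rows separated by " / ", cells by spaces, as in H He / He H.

H Li B Be He / Be He H Li B / B H Be He Li / Li Be He B H / He B Li H Be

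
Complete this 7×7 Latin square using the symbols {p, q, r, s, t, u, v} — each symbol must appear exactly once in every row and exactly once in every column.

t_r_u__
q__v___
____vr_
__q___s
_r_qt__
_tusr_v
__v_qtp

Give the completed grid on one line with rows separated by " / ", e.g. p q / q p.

(r1,c4) = p
(r1,c7) = q
(r4,c5) = p
(r5,c7) = u
(r6,c1) = p
(r6,c6) = q
(r2,c5) = s
(r3,c7) = t
(r2,c7) = r
(r3,c4) = u
(r7,c4) = r
(r3,c1) = s
(r3,c3) = p
(r4,c4) = t
(r5,c1) = v
(r5,c3) = s
(r5,c6) = p
(r7,c1) = u
(r7,c2) = s
(r1,c2) = v
(r1,c6) = s
(r2,c3) = t
(r2,c6) = u
(r3,c2) = q
(r4,c1) = r
(r4,c2) = u
(r4,c6) = v
(r2,c2) = p

t v r p u s q / q p t v s u r / s q p u v r t / r u q t p v s / v r s q t p u / p t u s r q v / u s v r q t p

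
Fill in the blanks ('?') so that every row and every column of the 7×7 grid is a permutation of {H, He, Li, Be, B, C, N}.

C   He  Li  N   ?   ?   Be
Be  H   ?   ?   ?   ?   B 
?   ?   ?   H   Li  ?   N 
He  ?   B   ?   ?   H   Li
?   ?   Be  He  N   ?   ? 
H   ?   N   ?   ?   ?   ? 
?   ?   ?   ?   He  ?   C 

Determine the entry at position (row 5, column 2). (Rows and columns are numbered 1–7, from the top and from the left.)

(r1,c6) = B
(r2,c5) = C
(r3,c1) = B
(r4,c5) = Be
(r5,c1) = Li
(r5,c6) = C
(r5,c7) = H
(r6,c5) = B
(r6,c7) = He
(r7,c1) = N
(r7,c3) = H
(r1,c5) = H
(r2,c3) = He
(r2,c4) = Li
(r2,c6) = N
(r3,c3) = C
(r4,c4) = C
(r5,c2) = B

B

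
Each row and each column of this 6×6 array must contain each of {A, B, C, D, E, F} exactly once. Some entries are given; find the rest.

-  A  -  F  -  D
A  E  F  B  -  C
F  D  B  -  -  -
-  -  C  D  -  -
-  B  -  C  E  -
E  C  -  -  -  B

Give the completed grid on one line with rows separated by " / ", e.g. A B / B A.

C A E F B D / A E F B D C / F D B E C A / B F C D A E / D B A C E F / E C D A F B

(r1,c3): row 1 has {A,D,F}; column 3 has {B,C,F}, so it must be E.
(r2,c5): row 2 has {A,B,C,E,F}; column 5 has {E}, so it must be D.
(r4,c1): row 4 has {C,D}; column 1 has {A,E,F}, so it must be B.
(r4,c2): row 4 has {B,C,D}; column 2 has {A,B,C,D,E}, so it must be F.
(r4,c5): row 4 has {B,C,D,F}; column 5 has {D,E}, so it must be A.
(r4,c6): row 4 has {A,B,C,D,F}; column 6 has {B,C,D}, so it must be E.
(r5,c1): row 5 has {B,C,E}; column 1 has {A,B,E,F}, so it must be D.
(r5,c3): row 5 has {B,C,D,E}; column 3 has {B,C,E,F}, so it must be A.
(r5,c6): row 5 has {A,B,C,D,E}; column 6 has {B,C,D,E}, so it must be F.
(r6,c3): row 6 has {B,C,E}; column 3 has {A,B,C,E,F}, so it must be D.
(r6,c4): row 6 has {B,C,D,E}; column 4 has {B,C,D,F}, so it must be A.
(r6,c5): row 6 has {A,B,C,D,E}; column 5 has {A,D,E}, so it must be F.
(r1,c1): row 1 has {A,D,E,F}; column 1 has {A,B,D,E,F}, so it must be C.
(r1,c5): row 1 has {A,C,D,E,F}; column 5 has {A,D,E,F}, so it must be B.
(r3,c4): row 3 has {B,D,F}; column 4 has {A,B,C,D,F}, so it must be E.
(r3,c5): row 3 has {B,D,E,F}; column 5 has {A,B,D,E,F}, so it must be C.
(r3,c6): row 3 has {B,C,D,E,F}; column 6 has {B,C,D,E,F}, so it must be A.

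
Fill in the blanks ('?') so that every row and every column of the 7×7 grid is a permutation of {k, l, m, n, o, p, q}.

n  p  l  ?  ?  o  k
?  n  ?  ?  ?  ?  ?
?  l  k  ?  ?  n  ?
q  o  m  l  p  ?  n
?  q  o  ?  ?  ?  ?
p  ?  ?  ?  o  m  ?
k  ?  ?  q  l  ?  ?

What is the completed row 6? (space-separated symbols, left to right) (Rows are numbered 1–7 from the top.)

p k q n o m l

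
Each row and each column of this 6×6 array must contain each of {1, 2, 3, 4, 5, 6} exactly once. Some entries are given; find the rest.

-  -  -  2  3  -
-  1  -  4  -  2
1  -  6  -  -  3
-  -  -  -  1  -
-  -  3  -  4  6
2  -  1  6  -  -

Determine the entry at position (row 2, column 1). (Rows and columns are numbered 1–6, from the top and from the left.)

3

(r2,c3) = 5
(r2,c5) = 6
(r3,c4) = 5
(r3,c5) = 2
(r4,c4) = 3
(r5,c1) = 5
(r5,c2) = 2
(r5,c4) = 1
(r6,c5) = 5
(r6,c6) = 4
(r1,c3) = 4
(r2,c1) = 3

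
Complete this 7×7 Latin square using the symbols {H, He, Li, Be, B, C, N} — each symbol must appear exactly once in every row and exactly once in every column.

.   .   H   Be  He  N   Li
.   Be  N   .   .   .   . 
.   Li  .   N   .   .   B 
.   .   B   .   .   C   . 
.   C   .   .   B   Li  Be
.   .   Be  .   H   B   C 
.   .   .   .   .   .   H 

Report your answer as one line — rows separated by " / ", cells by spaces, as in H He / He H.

C B H Be He N Li / Li Be N B C H He / H Li C N Be He B / Be H B He Li C N / N C He H B Li Be / He N Be Li H B C / B He Li C N Be H

(r1,c2) = B
(r2,c7) = He
(r4,c7) = N
(r5,c3) = He
(r5,c4) = H
(r1,c1) = C
(r2,c6) = H
(r3,c3) = C
(r3,c5) = Be
(r3,c6) = He
(r4,c5) = Li
(r5,c1) = N
(r7,c3) = Li
(r7,c6) = Be
(r2,c5) = C
(r3,c1) = H
(r4,c4) = He
(r6,c4) = Li
(r7,c5) = N
(r2,c4) = B
(r4,c1) = Be
(r4,c2) = H
(r6,c1) = He
(r6,c2) = N
(r7,c1) = B
(r7,c2) = He
(r7,c4) = C
(r2,c1) = Li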